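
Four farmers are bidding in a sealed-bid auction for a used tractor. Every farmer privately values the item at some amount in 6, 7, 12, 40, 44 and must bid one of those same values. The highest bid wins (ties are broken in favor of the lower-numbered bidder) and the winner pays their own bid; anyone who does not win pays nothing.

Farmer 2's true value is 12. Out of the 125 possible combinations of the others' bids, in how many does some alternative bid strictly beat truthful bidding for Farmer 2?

4

Others bid (6, 6, 6): truth gives 0; bid 7 gives 5 > 0. Violating.
Others bid (6, 6, 7): truth gives 0; bid 7 gives 5 > 0. Violating.
Others bid (6, 7, 6): truth gives 0; bid 7 gives 5 > 0. Violating.
Others bid (6, 7, 7): truth gives 0; bid 7 gives 5 > 0. Violating.
Others bid (6, 6, 12): truth gives 0; no alternative beats it.
Others bid (6, 6, 40): truth gives 0; no alternative beats it.
(Checking all 125 profiles: 4 have a profitable deviation, 121 do not.)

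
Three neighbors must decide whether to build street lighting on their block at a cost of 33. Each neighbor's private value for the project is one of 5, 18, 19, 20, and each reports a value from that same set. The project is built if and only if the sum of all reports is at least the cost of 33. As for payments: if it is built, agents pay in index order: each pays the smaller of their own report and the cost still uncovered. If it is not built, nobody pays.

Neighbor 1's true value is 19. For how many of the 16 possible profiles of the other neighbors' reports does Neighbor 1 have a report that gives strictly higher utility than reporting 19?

15

Others report (5, 18): truth gives 0; report 18 gives 1 > 0. Violating.
Others report (5, 19): truth gives 0; report 18 gives 1 > 0. Violating.
Others report (5, 20): truth gives 0; report 18 gives 1 > 0. Violating.
Others report (18, 5): truth gives 0; report 18 gives 1 > 0. Violating.
Others report (5, 5): truth gives 0; no alternative beats it.
(Checking all 16 profiles: 15 have a profitable deviation, 1 does not.)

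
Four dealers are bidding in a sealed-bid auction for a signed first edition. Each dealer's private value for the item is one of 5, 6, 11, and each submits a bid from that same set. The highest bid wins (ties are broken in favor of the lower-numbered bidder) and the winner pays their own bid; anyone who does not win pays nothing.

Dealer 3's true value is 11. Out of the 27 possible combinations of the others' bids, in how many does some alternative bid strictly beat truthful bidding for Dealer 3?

2

Others bid (5, 5, 5): truth gives 0; bid 6 gives 5 > 0. Violating.
Others bid (5, 5, 6): truth gives 0; bid 6 gives 5 > 0. Violating.
Others bid (5, 5, 11): truth gives 0; no alternative beats it.
Others bid (5, 6, 5): truth gives 0; no alternative beats it.
(Checking all 27 profiles: 2 have a profitable deviation, 25 do not.)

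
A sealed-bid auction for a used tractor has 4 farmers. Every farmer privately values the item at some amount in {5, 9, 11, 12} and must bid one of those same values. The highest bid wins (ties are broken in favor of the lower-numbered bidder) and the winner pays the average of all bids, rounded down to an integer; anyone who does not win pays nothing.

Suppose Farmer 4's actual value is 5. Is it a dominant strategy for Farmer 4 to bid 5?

Yes

Check each profile of the others' bids and compare truth against every alternative bid.
Others bid (5, 5, 5): truth gives 0, best alternative gives -1.
Others bid (5, 5, 9): truth gives 0, best alternative gives 0.
Others bid (5, 5, 11): truth gives 0, best alternative gives 0.
Others bid (5, 5, 12): truth gives 0, best alternative gives 0.
Others bid (5, 9, 5): truth gives 0, best alternative gives 0.
Others bid (5, 9, 9): truth gives 0, best alternative gives 0.
(Remaining 58 profiles checked similarly; truth is weakly best in each.)
In every case the truthful bid is at least as good as any alternative, so it is a dominant strategy.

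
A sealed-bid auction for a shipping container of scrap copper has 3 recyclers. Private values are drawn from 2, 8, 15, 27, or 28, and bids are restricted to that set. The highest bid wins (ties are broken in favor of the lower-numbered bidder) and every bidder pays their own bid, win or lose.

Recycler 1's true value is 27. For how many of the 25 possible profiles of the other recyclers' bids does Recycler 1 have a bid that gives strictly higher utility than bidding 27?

Others bid (2, 2): truth gives 0; bid 2 gives 25 > 0. Violating.
Others bid (2, 8): truth gives 0; bid 8 gives 19 > 0. Violating.
Others bid (2, 15): truth gives 0; bid 15 gives 12 > 0. Violating.
Others bid (2, 28): truth gives -27; bid 28 gives -1 > -27. Violating.
Others bid (2, 27): truth gives 0; no alternative beats it.
Others bid (8, 27): truth gives 0; no alternative beats it.
(Checking all 25 profiles: 18 have a profitable deviation, 7 do not.)

18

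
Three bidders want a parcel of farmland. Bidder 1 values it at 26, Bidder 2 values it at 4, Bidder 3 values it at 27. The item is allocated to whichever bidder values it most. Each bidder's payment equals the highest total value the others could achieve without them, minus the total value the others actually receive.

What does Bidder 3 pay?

Bidder 3 has the highest value and receives the item.
Without Bidder 3, the item would go to the next-highest value, 26, so the others could achieve 26.
With Bidder 3 present and winning, the others receive nothing, so their total is 0.
Payment = 26 - 0 = 26.

26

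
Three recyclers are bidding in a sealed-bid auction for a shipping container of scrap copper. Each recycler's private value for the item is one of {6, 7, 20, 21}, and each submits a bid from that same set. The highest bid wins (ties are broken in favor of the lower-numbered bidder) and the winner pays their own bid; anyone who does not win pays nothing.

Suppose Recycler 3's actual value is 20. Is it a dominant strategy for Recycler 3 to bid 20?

Consider the case where Recycler 1 bids 6 and Recycler 2 bids 6.
Truthful bid 20: wins, pays 20, utility 20 - 20 = 0.
Bid 7 instead: wins, pays 7, utility 20 - 7 = 13.
Since 13 > 0, bidding 7 is strictly better here, so truthful bidding is not dominant.

No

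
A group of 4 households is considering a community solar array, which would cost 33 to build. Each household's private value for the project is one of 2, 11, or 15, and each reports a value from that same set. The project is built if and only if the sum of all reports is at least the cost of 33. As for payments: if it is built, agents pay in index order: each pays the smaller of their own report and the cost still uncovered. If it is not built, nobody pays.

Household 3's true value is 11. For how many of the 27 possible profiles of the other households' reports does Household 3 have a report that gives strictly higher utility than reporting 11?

Others report (2, 15, 15): truth gives 0; report 2 gives 9 > 0. Violating.
Others report (11, 11, 11): truth gives 0; report 2 gives 9 > 0. Violating.
Others report (11, 11, 15): truth gives 0; report 2 gives 9 > 0. Violating.
Others report (11, 15, 11): truth gives 4; report 2 gives 9 > 4. Violating.
Others report (2, 2, 2): truth gives 0; no alternative beats it.
Others report (2, 2, 11): truth gives 0; no alternative beats it.
(Checking all 27 profiles: 11 have a profitable deviation, 16 do not.)

11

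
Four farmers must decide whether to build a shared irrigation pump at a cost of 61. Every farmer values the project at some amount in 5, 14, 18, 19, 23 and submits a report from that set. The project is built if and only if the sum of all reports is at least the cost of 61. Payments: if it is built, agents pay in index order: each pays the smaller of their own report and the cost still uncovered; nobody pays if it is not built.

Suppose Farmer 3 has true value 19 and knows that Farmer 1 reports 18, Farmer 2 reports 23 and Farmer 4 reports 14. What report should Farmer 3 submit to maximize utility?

Report 5: project not built, utility 0.
Report 14: project built, pays 14, utility 19 - 14 = 5.
Report 18: project built, pays 18, utility 19 - 18 = 1.
Report 19: project built, pays 19, utility 19 - 19 = 0.
Report 23: project built, pays 20, utility 19 - 20 = -1.
The best choice is 14 with utility 5.

14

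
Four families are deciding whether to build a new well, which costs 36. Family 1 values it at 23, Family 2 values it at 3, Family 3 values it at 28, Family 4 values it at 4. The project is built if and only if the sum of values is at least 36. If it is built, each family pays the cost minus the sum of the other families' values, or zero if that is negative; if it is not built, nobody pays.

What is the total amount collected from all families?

7

Total value 58 ≥ cost 36, so it is built.
Family 1: others sum to 35; max(0, 36 - 35) = 1.
Family 2: others sum to 55; max(0, 36 - 55) = 0.
Family 3: others sum to 30; max(0, 36 - 30) = 6.
Family 4: others sum to 54; max(0, 36 - 54) = 0.
Total collected = 1 + 0 + 6 + 0 = 7.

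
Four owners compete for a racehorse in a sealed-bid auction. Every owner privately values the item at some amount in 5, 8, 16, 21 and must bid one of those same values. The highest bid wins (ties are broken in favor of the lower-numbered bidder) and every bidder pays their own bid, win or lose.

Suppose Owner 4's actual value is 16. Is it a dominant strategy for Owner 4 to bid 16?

No

Consider the case where Owner 1 bids 5, Owner 2 bids 5 and Owner 3 bids 5.
Truthful bid 16: wins, pays 16, utility 16 - 16 = 0.
Bid 8 instead: wins, pays 8, utility 16 - 8 = 8.
Since 8 > 0, bidding 8 is strictly better here, so truthful bidding is not dominant.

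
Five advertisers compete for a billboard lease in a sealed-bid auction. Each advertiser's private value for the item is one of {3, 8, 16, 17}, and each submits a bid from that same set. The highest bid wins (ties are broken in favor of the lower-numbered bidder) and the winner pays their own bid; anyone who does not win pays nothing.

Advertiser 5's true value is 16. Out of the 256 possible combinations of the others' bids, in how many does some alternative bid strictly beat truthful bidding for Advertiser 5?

Others bid (3, 3, 3, 3): truth gives 0; bid 8 gives 8 > 0. Violating.
Others bid (3, 3, 3, 8): truth gives 0; no alternative beats it.
Others bid (3, 3, 3, 16): truth gives 0; no alternative beats it.
(Checking all 256 profiles: 1 has a profitable deviation, 255 do not.)

1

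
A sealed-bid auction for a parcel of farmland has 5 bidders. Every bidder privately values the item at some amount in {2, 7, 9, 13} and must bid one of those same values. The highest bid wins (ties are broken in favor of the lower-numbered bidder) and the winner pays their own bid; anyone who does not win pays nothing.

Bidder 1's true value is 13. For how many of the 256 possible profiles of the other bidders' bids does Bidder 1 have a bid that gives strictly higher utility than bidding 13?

81

Others bid (2, 2, 2, 2): truth gives 0; bid 2 gives 11 > 0. Violating.
Others bid (2, 2, 2, 7): truth gives 0; bid 7 gives 6 > 0. Violating.
Others bid (2, 2, 2, 9): truth gives 0; bid 9 gives 4 > 0. Violating.
Others bid (2, 2, 7, 2): truth gives 0; bid 7 gives 6 > 0. Violating.
Others bid (2, 2, 2, 13): truth gives 0; no alternative beats it.
Others bid (2, 2, 7, 13): truth gives 0; no alternative beats it.
(Checking all 256 profiles: 81 have a profitable deviation, 175 do not.)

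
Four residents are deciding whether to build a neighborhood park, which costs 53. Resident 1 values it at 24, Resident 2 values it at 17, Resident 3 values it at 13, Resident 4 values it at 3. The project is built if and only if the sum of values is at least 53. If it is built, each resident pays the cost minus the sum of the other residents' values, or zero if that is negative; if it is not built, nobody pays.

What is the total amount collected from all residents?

Total value 57 ≥ cost 53, so it is built.
Resident 1: others sum to 33; max(0, 53 - 33) = 20.
Resident 2: others sum to 40; max(0, 53 - 40) = 13.
Resident 3: others sum to 44; max(0, 53 - 44) = 9.
Resident 4: others sum to 54; max(0, 53 - 54) = 0.
Total collected = 20 + 13 + 9 + 0 = 42.

42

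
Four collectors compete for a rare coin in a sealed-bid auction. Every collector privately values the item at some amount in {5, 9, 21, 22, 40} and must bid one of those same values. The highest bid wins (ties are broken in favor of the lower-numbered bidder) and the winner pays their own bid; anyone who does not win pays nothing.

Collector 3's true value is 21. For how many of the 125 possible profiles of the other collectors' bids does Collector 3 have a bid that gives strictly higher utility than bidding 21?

Others bid (5, 5, 5): truth gives 0; bid 9 gives 12 > 0. Violating.
Others bid (5, 5, 9): truth gives 0; bid 9 gives 12 > 0. Violating.
Others bid (5, 5, 21): truth gives 0; no alternative beats it.
Others bid (5, 5, 22): truth gives 0; no alternative beats it.
(Checking all 125 profiles: 2 have a profitable deviation, 123 do not.)

2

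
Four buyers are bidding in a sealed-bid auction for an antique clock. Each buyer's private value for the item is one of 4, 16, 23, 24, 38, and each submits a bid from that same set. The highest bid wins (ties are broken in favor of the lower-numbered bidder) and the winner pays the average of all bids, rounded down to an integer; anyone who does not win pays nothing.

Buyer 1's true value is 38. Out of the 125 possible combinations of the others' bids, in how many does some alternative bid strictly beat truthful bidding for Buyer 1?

Others bid (4, 4, 4): truth gives 26; bid 4 gives 34 > 26. Violating.
Others bid (4, 4, 16): truth gives 23; bid 16 gives 28 > 23. Violating.
Others bid (4, 4, 23): truth gives 21; bid 23 gives 25 > 21. Violating.
Others bid (4, 4, 24): truth gives 21; bid 24 gives 24 > 21. Violating.
Others bid (4, 4, 38): truth gives 17; no alternative beats it.
Others bid (4, 16, 38): truth gives 14; no alternative beats it.
(Checking all 125 profiles: 64 have a profitable deviation, 61 do not.)

64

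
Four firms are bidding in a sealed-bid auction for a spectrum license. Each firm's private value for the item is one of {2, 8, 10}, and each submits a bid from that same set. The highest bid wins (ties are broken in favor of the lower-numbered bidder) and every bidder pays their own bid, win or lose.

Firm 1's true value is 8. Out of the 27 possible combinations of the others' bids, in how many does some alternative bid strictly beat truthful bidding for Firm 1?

Others bid (2, 2, 2): truth gives 0; bid 2 gives 6 > 0. Violating.
Others bid (2, 2, 10): truth gives -8; bid 2 gives -2 > -8. Violating.
Others bid (2, 8, 10): truth gives -8; bid 2 gives -2 > -8. Violating.
Others bid (2, 10, 2): truth gives -8; bid 2 gives -2 > -8. Violating.
Others bid (2, 2, 8): truth gives 0; no alternative beats it.
Others bid (2, 8, 2): truth gives 0; no alternative beats it.
(Checking all 27 profiles: 20 have a profitable deviation, 7 do not.)

20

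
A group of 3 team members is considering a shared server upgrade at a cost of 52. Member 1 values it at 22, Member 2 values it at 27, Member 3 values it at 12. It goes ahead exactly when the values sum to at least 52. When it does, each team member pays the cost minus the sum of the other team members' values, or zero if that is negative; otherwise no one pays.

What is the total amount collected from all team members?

Total value 61 ≥ cost 52, so it is built.
Member 1: others sum to 39; max(0, 52 - 39) = 13.
Member 2: others sum to 34; max(0, 52 - 34) = 18.
Member 3: others sum to 49; max(0, 52 - 49) = 3.
Total collected = 13 + 18 + 3 = 34.

34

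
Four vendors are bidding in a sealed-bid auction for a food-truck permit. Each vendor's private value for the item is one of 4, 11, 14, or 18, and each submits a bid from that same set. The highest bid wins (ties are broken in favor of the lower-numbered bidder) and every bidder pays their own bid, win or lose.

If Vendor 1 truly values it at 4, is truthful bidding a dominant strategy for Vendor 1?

Check each profile of the others' bids and compare truth against every alternative bid.
Others bid (4, 4, 4): truth gives 0, best alternative gives -7.
Others bid (4, 4, 18): truth gives -4, best alternative gives -11.
Others bid (4, 11, 18): truth gives -4, best alternative gives -11.
Others bid (4, 14, 18): truth gives -4, best alternative gives -11.
Others bid (4, 18, 4): truth gives -4, best alternative gives -11.
Others bid (4, 18, 11): truth gives -4, best alternative gives -11.
(Remaining 58 profiles checked similarly; truth is weakly best in each.)
In every case the truthful bid is at least as good as any alternative, so it is a dominant strategy.

Yes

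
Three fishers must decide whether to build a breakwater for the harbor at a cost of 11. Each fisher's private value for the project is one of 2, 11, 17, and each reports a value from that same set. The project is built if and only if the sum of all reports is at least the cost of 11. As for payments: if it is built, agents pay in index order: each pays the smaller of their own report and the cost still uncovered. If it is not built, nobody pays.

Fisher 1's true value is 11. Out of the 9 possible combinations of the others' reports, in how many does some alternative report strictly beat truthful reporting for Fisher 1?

8

Others report (2, 11): truth gives 0; report 2 gives 9 > 0. Violating.
Others report (2, 17): truth gives 0; report 2 gives 9 > 0. Violating.
Others report (11, 2): truth gives 0; report 2 gives 9 > 0. Violating.
Others report (11, 11): truth gives 0; report 2 gives 9 > 0. Violating.
Others report (2, 2): truth gives 0; no alternative beats it.
(Checking all 9 profiles: 8 have a profitable deviation, 1 does not.)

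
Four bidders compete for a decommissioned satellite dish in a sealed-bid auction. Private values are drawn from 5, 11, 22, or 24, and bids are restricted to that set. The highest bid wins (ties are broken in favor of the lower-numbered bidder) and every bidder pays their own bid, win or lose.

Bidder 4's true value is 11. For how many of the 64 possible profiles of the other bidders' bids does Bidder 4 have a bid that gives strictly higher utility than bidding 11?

Others bid (5, 5, 11): truth gives -11; bid 5 gives -5 > -11. Violating.
Others bid (5, 5, 22): truth gives -11; bid 5 gives -5 > -11. Violating.
Others bid (5, 5, 24): truth gives -11; bid 5 gives -5 > -11. Violating.
Others bid (5, 11, 5): truth gives -11; bid 5 gives -5 > -11. Violating.
Others bid (5, 5, 5): truth gives 0; no alternative beats it.
(Checking all 64 profiles: 63 have a profitable deviation, 1 does not.)

63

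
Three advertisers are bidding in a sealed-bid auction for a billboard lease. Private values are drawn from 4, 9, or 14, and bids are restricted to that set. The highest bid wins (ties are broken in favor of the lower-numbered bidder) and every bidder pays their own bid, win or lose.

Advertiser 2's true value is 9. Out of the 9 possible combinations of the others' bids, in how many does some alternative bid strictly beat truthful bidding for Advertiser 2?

Others bid (4, 14): truth gives -9; bid 4 gives -4 > -9. Violating.
Others bid (9, 4): truth gives -9; bid 4 gives -4 > -9. Violating.
Others bid (9, 9): truth gives -9; bid 4 gives -4 > -9. Violating.
Others bid (9, 14): truth gives -9; bid 4 gives -4 > -9. Violating.
Others bid (4, 4): truth gives 0; no alternative beats it.
Others bid (4, 9): truth gives 0; no alternative beats it.
(Checking all 9 profiles: 7 have a profitable deviation, 2 do not.)

7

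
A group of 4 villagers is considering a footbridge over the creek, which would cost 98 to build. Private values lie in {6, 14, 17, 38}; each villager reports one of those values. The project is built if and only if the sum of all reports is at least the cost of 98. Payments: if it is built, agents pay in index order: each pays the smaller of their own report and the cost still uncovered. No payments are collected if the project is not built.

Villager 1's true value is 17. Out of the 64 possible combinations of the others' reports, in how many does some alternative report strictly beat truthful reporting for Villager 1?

7

Others report (14, 38, 38): truth gives 0; report 14 gives 3 > 0. Violating.
Others report (17, 38, 38): truth gives 0; report 6 gives 11 > 0. Violating.
Others report (38, 14, 38): truth gives 0; report 14 gives 3 > 0. Violating.
Others report (38, 17, 38): truth gives 0; report 6 gives 11 > 0. Violating.
Others report (6, 6, 6): truth gives 0; no alternative beats it.
Others report (6, 6, 14): truth gives 0; no alternative beats it.
(Checking all 64 profiles: 7 have a profitable deviation, 57 do not.)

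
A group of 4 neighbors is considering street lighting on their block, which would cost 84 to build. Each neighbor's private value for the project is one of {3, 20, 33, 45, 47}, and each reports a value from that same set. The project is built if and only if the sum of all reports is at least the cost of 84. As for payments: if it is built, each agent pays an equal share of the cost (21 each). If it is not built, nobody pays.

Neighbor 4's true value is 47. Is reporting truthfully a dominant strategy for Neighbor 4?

Yes

Check each profile of the others' reports and compare truth against every alternative report.
Others report (3, 3, 33): truth gives 26, best alternative gives 26.
Others report (3, 3, 45): truth gives 26, best alternative gives 26.
Others report (3, 3, 47): truth gives 26, best alternative gives 26.
Others report (3, 20, 20): truth gives 26, best alternative gives 26.
Others report (3, 20, 33): truth gives 26, best alternative gives 26.
Others report (3, 20, 45): truth gives 26, best alternative gives 26.
(Remaining 119 profiles checked similarly; truth is weakly best in each.)
In every case the truthful report is at least as good as any alternative, so it is a dominant strategy.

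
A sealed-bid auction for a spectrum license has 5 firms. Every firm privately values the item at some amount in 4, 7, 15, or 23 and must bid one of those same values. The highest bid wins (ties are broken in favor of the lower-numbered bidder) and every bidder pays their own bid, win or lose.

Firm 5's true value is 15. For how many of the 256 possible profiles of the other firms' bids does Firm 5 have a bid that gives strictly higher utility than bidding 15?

Others bid (4, 4, 4, 4): truth gives 0; bid 7 gives 8 > 0. Violating.
Others bid (4, 4, 4, 15): truth gives -15; bid 4 gives -4 > -15. Violating.
Others bid (4, 4, 4, 23): truth gives -15; bid 4 gives -4 > -15. Violating.
Others bid (4, 4, 7, 15): truth gives -15; bid 4 gives -4 > -15. Violating.
Others bid (4, 4, 4, 7): truth gives 0; no alternative beats it.
Others bid (4, 4, 7, 4): truth gives 0; no alternative beats it.
(Checking all 256 profiles: 241 have a profitable deviation, 15 do not.)

241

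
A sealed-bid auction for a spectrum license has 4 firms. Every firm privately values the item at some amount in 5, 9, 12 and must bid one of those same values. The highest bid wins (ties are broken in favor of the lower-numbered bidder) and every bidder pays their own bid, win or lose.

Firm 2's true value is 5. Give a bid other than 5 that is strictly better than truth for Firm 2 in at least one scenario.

9

Suppose Firm 1 bids 5, Firm 3 bids 5 and Firm 4 bids 5.
Bid 5: loses but pays 5, utility -5.
Bid 9: wins, pays 9, utility 5 - 9 = -4.
So bidding 9 beats truth here (-4 > -5).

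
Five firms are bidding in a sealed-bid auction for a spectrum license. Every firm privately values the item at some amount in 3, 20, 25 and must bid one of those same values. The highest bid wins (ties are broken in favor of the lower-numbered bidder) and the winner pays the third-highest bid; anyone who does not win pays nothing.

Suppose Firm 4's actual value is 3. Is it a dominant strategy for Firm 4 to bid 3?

Check each profile of the others' bids and compare truth against every alternative bid.
Others bid (3, 3, 3, 3): truth gives 0, best alternative gives 0.
Others bid (3, 3, 3, 20): truth gives 0, best alternative gives 0.
Others bid (3, 3, 3, 25): truth gives 0, best alternative gives 0.
Others bid (3, 3, 20, 3): truth gives 0, best alternative gives 0.
Others bid (3, 3, 20, 20): truth gives 0, best alternative gives 0.
Others bid (3, 3, 20, 25): truth gives 0, best alternative gives 0.
(Remaining 75 profiles checked similarly; truth is weakly best in each.)
In every case the truthful bid is at least as good as any alternative, so it is a dominant strategy.

Yes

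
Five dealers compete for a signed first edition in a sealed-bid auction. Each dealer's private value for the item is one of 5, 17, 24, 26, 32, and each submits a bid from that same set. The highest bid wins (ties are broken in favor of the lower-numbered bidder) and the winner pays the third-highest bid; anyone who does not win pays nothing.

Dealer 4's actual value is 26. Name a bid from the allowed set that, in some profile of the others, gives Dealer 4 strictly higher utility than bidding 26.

32

Suppose Dealer 1 bids 5, Dealer 2 bids 5, Dealer 3 bids 5 and Dealer 5 bids 32.
Bid 26: loses, pays 0, utility 0.
Bid 32: wins, pays 5, utility 26 - 5 = 21.
So bidding 32 beats truth here (21 > 0).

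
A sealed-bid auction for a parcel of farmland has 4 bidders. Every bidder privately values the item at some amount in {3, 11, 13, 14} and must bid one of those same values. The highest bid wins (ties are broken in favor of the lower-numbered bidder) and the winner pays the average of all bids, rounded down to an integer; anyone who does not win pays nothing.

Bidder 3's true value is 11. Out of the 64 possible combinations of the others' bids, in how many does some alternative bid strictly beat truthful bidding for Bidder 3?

20

Others bid (3, 3, 13): truth gives 0; bid 13 gives 3 > 0. Violating.
Others bid (3, 3, 14): truth gives 0; bid 14 gives 3 > 0. Violating.
Others bid (3, 11, 3): truth gives 0; bid 13 gives 4 > 0. Violating.
Others bid (3, 11, 11): truth gives 0; bid 13 gives 2 > 0. Violating.
Others bid (3, 3, 3): truth gives 6; no alternative beats it.
Others bid (3, 3, 11): truth gives 4; no alternative beats it.
(Checking all 64 profiles: 20 have a profitable deviation, 44 do not.)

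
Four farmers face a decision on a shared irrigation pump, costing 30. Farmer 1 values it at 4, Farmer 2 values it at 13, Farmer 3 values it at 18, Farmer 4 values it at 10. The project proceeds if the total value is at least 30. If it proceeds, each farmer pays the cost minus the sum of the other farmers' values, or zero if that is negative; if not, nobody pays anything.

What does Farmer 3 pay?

3

Total value 45 ≥ cost 30, so the project is built.
The other farmers' values sum to 27.
Cost minus that sum is 30 - 27 = 3.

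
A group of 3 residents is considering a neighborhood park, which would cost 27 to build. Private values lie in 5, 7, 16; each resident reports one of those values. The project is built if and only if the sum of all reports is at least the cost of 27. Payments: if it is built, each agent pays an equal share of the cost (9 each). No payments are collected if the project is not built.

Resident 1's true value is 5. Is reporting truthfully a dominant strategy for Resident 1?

Check each profile of the others' reports and compare truth against every alternative report.
Others report (5, 16): truth gives 0, best alternative gives -4.
Others report (16, 5): truth gives 0, best alternative gives -4.
Others report (7, 16): truth gives -4, best alternative gives -4.
Others report (16, 7): truth gives -4, best alternative gives -4.
Others report (16, 16): truth gives -4, best alternative gives -4.
Others report (5, 5): truth gives 0, best alternative gives 0.
(Remaining 3 profiles checked similarly; truth is weakly best in each.)
In every case the truthful report is at least as good as any alternative, so it is a dominant strategy.

Yes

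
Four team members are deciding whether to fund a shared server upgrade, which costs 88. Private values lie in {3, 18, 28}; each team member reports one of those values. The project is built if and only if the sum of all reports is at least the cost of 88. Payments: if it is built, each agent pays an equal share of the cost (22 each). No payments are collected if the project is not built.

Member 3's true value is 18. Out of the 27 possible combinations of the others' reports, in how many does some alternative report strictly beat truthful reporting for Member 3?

Others report (18, 28, 28): truth gives -4; report 3 gives 0 > -4. Violating.
Others report (28, 18, 28): truth gives -4; report 3 gives 0 > -4. Violating.
Others report (28, 28, 18): truth gives -4; report 3 gives 0 > -4. Violating.
Others report (28, 28, 28): truth gives -4; report 3 gives 0 > -4. Violating.
Others report (3, 3, 3): truth gives 0; no alternative beats it.
Others report (3, 3, 18): truth gives 0; no alternative beats it.
(Checking all 27 profiles: 4 have a profitable deviation, 23 do not.)

4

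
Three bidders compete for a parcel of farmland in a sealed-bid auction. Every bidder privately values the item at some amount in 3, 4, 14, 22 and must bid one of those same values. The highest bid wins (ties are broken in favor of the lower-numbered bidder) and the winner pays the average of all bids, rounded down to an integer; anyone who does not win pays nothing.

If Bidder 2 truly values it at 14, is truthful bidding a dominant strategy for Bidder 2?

Consider the case where Bidder 1 bids 3 and Bidder 3 bids 3.
Truthful bid 14: wins, pays 6, utility 14 - 6 = 8.
Bid 4 instead: wins, pays 3, utility 14 - 3 = 11.
Since 11 > 8, bidding 4 is strictly better here, so truthful bidding is not dominant.

No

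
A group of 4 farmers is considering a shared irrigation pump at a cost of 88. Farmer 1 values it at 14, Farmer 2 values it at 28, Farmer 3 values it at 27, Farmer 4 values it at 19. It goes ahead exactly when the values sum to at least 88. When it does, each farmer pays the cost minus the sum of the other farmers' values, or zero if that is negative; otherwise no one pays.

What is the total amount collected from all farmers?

Total value 88 ≥ cost 88, so it is built.
Farmer 1: others sum to 74; max(0, 88 - 74) = 14.
Farmer 2: others sum to 60; max(0, 88 - 60) = 28.
Farmer 3: others sum to 61; max(0, 88 - 61) = 27.
Farmer 4: others sum to 69; max(0, 88 - 69) = 19.
Total collected = 14 + 28 + 27 + 19 = 88.

88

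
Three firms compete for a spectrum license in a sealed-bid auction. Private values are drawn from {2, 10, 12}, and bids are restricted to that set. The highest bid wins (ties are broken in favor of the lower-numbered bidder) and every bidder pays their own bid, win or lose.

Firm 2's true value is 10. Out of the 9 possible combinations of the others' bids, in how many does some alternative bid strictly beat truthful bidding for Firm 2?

Others bid (2, 12): truth gives -10; bid 2 gives -2 > -10. Violating.
Others bid (10, 2): truth gives -10; bid 2 gives -2 > -10. Violating.
Others bid (10, 10): truth gives -10; bid 2 gives -2 > -10. Violating.
Others bid (10, 12): truth gives -10; bid 2 gives -2 > -10. Violating.
Others bid (2, 2): truth gives 0; no alternative beats it.
Others bid (2, 10): truth gives 0; no alternative beats it.
(Checking all 9 profiles: 7 have a profitable deviation, 2 do not.)

7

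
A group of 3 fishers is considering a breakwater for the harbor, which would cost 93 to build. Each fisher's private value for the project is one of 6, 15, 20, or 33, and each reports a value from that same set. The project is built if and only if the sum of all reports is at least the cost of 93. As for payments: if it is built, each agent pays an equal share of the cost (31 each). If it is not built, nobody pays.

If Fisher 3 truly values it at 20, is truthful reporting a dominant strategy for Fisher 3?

Check each profile of the others' reports and compare truth against every alternative report.
Others report (6, 6): truth gives 0, best alternative gives 0.
Others report (6, 15): truth gives 0, best alternative gives 0.
Others report (6, 20): truth gives 0, best alternative gives 0.
Others report (6, 33): truth gives 0, best alternative gives 0.
Others report (15, 6): truth gives 0, best alternative gives 0.
Others report (15, 15): truth gives 0, best alternative gives 0.
(Remaining 10 profiles checked similarly; truth is weakly best in each.)
In every case the truthful report is at least as good as any alternative, so it is a dominant strategy.

Yes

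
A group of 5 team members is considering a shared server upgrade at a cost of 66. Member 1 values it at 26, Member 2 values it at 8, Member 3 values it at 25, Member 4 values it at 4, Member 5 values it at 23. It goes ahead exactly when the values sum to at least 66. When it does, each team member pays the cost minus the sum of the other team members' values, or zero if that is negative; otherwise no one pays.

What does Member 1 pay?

6

Total value 86 ≥ cost 66, so the project is built.
The other team members' values sum to 60.
Cost minus that sum is 66 - 60 = 6.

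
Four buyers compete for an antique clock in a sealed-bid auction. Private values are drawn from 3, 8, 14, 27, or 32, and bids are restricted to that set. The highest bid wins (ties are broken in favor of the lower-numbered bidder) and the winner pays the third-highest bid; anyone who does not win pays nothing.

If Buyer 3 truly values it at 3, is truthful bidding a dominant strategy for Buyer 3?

Check each profile of the others' bids and compare truth against every alternative bid.
Others bid (3, 3, 3): truth gives 0, best alternative gives 0.
Others bid (3, 3, 8): truth gives 0, best alternative gives 0.
Others bid (3, 3, 14): truth gives 0, best alternative gives 0.
Others bid (3, 3, 27): truth gives 0, best alternative gives 0.
Others bid (3, 3, 32): truth gives 0, best alternative gives 0.
Others bid (3, 8, 3): truth gives 0, best alternative gives 0.
(Remaining 119 profiles checked similarly; truth is weakly best in each.)
In every case the truthful bid is at least as good as any alternative, so it is a dominant strategy.

Yes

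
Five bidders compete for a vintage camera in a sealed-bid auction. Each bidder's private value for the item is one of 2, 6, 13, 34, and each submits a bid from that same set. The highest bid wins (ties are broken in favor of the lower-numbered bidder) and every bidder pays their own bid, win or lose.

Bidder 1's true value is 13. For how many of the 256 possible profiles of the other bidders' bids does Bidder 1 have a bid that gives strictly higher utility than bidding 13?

Others bid (2, 2, 2, 2): truth gives 0; bid 2 gives 11 > 0. Violating.
Others bid (2, 2, 2, 6): truth gives 0; bid 6 gives 7 > 0. Violating.
Others bid (2, 2, 2, 34): truth gives -13; bid 2 gives -2 > -13. Violating.
Others bid (2, 2, 6, 2): truth gives 0; bid 6 gives 7 > 0. Violating.
Others bid (2, 2, 2, 13): truth gives 0; no alternative beats it.
Others bid (2, 2, 6, 13): truth gives 0; no alternative beats it.
(Checking all 256 profiles: 191 have a profitable deviation, 65 do not.)

191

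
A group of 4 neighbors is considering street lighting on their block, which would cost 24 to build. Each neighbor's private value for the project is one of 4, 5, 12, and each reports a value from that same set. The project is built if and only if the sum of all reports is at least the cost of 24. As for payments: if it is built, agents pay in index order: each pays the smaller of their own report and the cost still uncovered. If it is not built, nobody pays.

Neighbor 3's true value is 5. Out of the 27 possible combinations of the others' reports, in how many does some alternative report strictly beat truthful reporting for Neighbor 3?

16

Others report (4, 4, 12): truth gives 0; report 4 gives 1 > 0. Violating.
Others report (4, 5, 12): truth gives 0; report 4 gives 1 > 0. Violating.
Others report (4, 12, 4): truth gives 0; report 4 gives 1 > 0. Violating.
Others report (4, 12, 5): truth gives 0; report 4 gives 1 > 0. Violating.
Others report (4, 4, 4): truth gives 0; no alternative beats it.
Others report (4, 4, 5): truth gives 0; no alternative beats it.
(Checking all 27 profiles: 16 have a profitable deviation, 11 do not.)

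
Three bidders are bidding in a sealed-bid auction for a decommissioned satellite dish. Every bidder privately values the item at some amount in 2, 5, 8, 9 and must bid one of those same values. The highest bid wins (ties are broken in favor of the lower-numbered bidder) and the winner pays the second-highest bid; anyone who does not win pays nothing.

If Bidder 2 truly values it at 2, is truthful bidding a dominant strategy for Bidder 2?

Yes

Check each profile of the others' bids and compare truth against every alternative bid.
Others bid (2, 5): truth gives 0, best alternative gives -3.
Others bid (2, 2): truth gives 0, best alternative gives 0.
Others bid (2, 8): truth gives 0, best alternative gives 0.
Others bid (2, 9): truth gives 0, best alternative gives 0.
Others bid (5, 2): truth gives 0, best alternative gives 0.
Others bid (5, 5): truth gives 0, best alternative gives 0.
(Remaining 10 profiles checked similarly; truth is weakly best in each.)
In every case the truthful bid is at least as good as any alternative, so it is a dominant strategy.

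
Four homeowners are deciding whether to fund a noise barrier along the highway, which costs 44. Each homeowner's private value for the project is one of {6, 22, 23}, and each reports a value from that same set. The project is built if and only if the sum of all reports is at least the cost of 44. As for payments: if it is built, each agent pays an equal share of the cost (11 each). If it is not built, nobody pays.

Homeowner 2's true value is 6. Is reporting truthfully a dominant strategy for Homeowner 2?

Check each profile of the others' reports and compare truth against every alternative report.
Others report (6, 6, 22): truth gives 0, best alternative gives -5.
Others report (6, 6, 23): truth gives 0, best alternative gives -5.
Others report (6, 22, 6): truth gives 0, best alternative gives -5.
Others report (6, 23, 6): truth gives 0, best alternative gives -5.
Others report (22, 6, 6): truth gives 0, best alternative gives -5.
Others report (23, 6, 6): truth gives 0, best alternative gives -5.
(Remaining 21 profiles checked similarly; truth is weakly best in each.)
In every case the truthful report is at least as good as any alternative, so it is a dominant strategy.

Yes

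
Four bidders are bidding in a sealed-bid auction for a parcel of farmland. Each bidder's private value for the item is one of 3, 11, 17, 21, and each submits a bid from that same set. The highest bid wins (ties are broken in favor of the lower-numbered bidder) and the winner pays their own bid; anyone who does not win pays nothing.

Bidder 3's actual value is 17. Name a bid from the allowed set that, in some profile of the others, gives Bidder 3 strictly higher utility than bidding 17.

Suppose Bidder 1 bids 3, Bidder 2 bids 3 and Bidder 4 bids 3.
Bid 17: wins, pays 17, utility 17 - 17 = 0.
Bid 11: wins, pays 11, utility 17 - 11 = 6.
So bidding 11 beats truth here (6 > 0).

11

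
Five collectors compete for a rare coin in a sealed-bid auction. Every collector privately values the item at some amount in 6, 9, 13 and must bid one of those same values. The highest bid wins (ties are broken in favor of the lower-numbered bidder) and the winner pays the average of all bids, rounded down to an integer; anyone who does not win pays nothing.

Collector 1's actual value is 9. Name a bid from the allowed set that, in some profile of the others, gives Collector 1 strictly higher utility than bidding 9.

Suppose Collector 2 bids 6, Collector 3 bids 6, Collector 4 bids 6 and Collector 5 bids 13.
Bid 9: loses, pays 0, utility 0.
Bid 13: wins, pays 8, utility 9 - 8 = 1.
So bidding 13 beats truth here (1 > 0).

13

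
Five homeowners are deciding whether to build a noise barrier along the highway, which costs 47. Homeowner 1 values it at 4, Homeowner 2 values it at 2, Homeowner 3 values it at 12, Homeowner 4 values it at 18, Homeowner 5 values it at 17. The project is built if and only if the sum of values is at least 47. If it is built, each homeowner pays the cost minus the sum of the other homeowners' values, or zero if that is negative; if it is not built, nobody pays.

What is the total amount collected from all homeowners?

Total value 53 ≥ cost 47, so it is built.
Homeowner 1: others sum to 49; max(0, 47 - 49) = 0.
Homeowner 2: others sum to 51; max(0, 47 - 51) = 0.
Homeowner 3: others sum to 41; max(0, 47 - 41) = 6.
Homeowner 4: others sum to 35; max(0, 47 - 35) = 12.
Homeowner 5: others sum to 36; max(0, 47 - 36) = 11.
Total collected = 0 + 0 + 6 + 12 + 11 = 29.

29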